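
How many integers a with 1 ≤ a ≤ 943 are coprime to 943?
880

The number of a ∈ {1, ..., 943} with gcd(a, 943) = 1 is by definition Euler's totient φ(943). φ is multiplicative, with φ(p^e) = p^e − p^(e−1). Factorise 943 = 23 · 41. Then
  φ(943) = (23 − 1) · (41 − 1) = 22 · 40 = 880.
So there are 880 such integers.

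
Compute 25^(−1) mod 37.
25^(−1) ≡ 3 (mod 37)

Apply the extended Euclidean algorithm to (37, 25), tracking rows (r, s, t) with s·37 + t·25 = r. Each division r_prev = q·r_cur + r_new produces the new row as (previous row) − q·(current row):
  row A: (37, 1, 0)   [1·37 + 0·25 = 37]
  row B: (25, 0, 1)   [0·37 + 1·25 = 25]
  37 = 1·25 + 12   → row C = row A − 1·row B = (12, 1, −1)   [check: 1·37 − 1·25 = 12]
  25 = 2·12 + 1   → row D = row B − 2·row C = (1, −2, 3)   [check: −2·37 + 3·25 = 1]
  12 = 12·1 + 0   → remainder 0, stop. gcd = 1 (last nonzero row D).
The gcd is 1, so 25 is invertible mod 37. The last nonzero row gives −2·37 + 3·25 = 1, so t = 3. So 25^(−1) ≡ 3 (mod 37). Verify: 25 · 3 = 75 ≡ 1 (mod 37). ✓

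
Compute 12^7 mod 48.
0

Use repeated squaring. Binary(7) = 111. Walk through the bits of the exponent 7 left-to-right: at each bit after the leading one, square the running value, then multiply by 12 if the bit is 1 (always reducing mod 48):
  bit 1 = 1 (leading): start with 12.
  bit 2 = 1: square 12^2 = 144 ≡ 0; bit is 1, so multiply 0·12 = 0 (mod 48).
  bit 3 = 1: square 0^2 = 0; bit is 1, so multiply 0·12 = 0 (mod 48).
Final value: 12^7 ≡ 0 (mod 48).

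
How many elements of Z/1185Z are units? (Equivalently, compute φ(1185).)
Z/1185Z has φ(1185) = 624 units

An element a ∈ Z/1185Z is a unit iff gcd(a, 1185) = 1, so the number of units is φ(1185). φ is multiplicative, with φ(p^e) = p^e − p^(e−1). Factorise 1185 = 3 · 5 · 79. Then
  φ(1185) = (3 − 1) · (5 − 1) · (79 − 1) = 2 · 4 · 78 = 624.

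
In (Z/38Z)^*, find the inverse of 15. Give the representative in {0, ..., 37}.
15^(−1) ≡ 33 (mod 38)

Apply the extended Euclidean algorithm to (38, 15), tracking rows (r, s, t) with s·38 + t·15 = r. Each division r_prev = q·r_cur + r_new produces the new row as (previous row) − q·(current row):
  row A: (38, 1, 0)   [1·38 + 0·15 = 38]
  row B: (15, 0, 1)   [0·38 + 1·15 = 15]
  38 = 2·15 + 8   → row C = row A − 2·row B = (8, 1, −2)   [check: 1·38 − 2·15 = 8]
  15 = 1·8 + 7   → row D = row B − 1·row C = (7, −1, 3)   [check: −1·38 + 3·15 = 7]
  8 = 1·7 + 1   → row E = row C − 1·row D = (1, 2, −5)   [check: 2·38 − 5·15 = 1]
  7 = 7·1 + 0   → remainder 0, stop. gcd = 1 (last nonzero row E).
The gcd is 1, so 15 is invertible mod 38. The last nonzero row gives 2·38 − 5·15 = 1, so t = −5. So 15^(−1) ≡ −5 ≡ 33 (mod 38). Verify: 15 · 33 = 495 ≡ 1 (mod 38). ✓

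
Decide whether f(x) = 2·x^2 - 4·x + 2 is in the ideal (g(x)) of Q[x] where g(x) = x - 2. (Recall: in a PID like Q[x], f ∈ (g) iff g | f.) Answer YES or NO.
In Q[x] the ideal (g) consists of all multiples of g, so f ∈ (g) iff g | f, i.e. iff the remainder of f on division by g is 0. Divide f by g (g is monic, so eliminate the leading term of the running remainder at each step):
  leading term 2·x^2: subtract (2·x)·g(x) = 2·x^2 - 4·x, leaving 2
The remainder r(x) = 2 ≠ 0 (and deg r < deg g), so g ∤ f, i.e. f ∉ (g).

Final answer: NO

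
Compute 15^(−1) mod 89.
Apply the extended Euclidean algorithm to (89, 15), tracking rows (r, s, t) with s·89 + t·15 = r. Each division r_prev = q·r_cur + r_new produces the new row as (previous row) − q·(current row):
  row A: (89, 1, 0)   [1·89 + 0·15 = 89]
  row B: (15, 0, 1)   [0·89 + 1·15 = 15]
  89 = 5·15 + 14   → row C = row A − 5·row B = (14, 1, −5)   [check: 1·89 − 5·15 = 14]
  15 = 1·14 + 1   → row D = row B − 1·row C = (1, −1, 6)   [check: −1·89 + 6·15 = 1]
  14 = 14·1 + 0   → remainder 0, stop. gcd = 1 (last nonzero row D).
The gcd is 1, so 15 is invertible mod 89. The last nonzero row gives −1·89 + 6·15 = 1, so t = 6. So 15^(−1) ≡ 6 (mod 89). Verify: 15 · 6 = 90 ≡ 1 (mod 89). ✓

Final answer: 15^(−1) ≡ 6 (mod 89)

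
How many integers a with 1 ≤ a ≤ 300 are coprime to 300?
The number of a ∈ {1, ..., 300} with gcd(a, 300) = 1 is by definition Euler's totient φ(300). φ is multiplicative, with φ(p^e) = p^e − p^(e−1). Factorise 300 = 2^2 · 3 · 5^2. Then
  φ(300) = (2^2 − 2^1) · (3 − 1) · (5^2 − 5^1) = 2 · 2 · 20 = 80.
So there are 80 such integers.

Final answer: 80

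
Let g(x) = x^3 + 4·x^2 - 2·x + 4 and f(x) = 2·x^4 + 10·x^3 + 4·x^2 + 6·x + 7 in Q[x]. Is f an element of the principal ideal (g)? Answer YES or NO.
In Q[x] the ideal (g) consists of all multiples of g, so f ∈ (g) iff g | f, i.e. iff the remainder of f on division by g is 0. Divide f by g (g is monic, so eliminate the leading term of the running remainder at each step):
  leading term 2·x^4: subtract (2·x)·g(x) = 2·x^4 + 8·x^3 - 4·x^2 + 8·x, leaving 2·x^3 + 8·x^2 - 2·x + 7
  leading term 2·x^3: subtract (2)·g(x) = 2·x^3 + 8·x^2 - 4·x + 8, leaving 2·x - 1
The remainder r(x) = 2·x - 1 ≠ 0 (and deg r < deg g), so g ∤ f, i.e. f ∉ (g).

Final answer: NO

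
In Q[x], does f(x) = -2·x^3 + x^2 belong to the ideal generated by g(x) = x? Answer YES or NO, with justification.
In Q[x] the ideal (g) consists of all multiples of g, so f ∈ (g) iff g | f, i.e. iff the remainder of f on division by g is 0. Divide f by g (g is monic, so eliminate the leading term of the running remainder at each step):
  leading term -2·x^3: subtract (-2·x^2)·g(x) = -2·x^3, leaving x^2
  leading term x^2: subtract (x)·g(x) = x^2, leaving 0
The remainder is 0, so f(x) = g(x) · h(x) with h(x) = -2·x^2 + x. Hence g | f, i.e. f ∈ (g).

Final answer: YES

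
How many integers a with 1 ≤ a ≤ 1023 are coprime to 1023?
600

The number of a ∈ {1, ..., 1023} with gcd(a, 1023) = 1 is by definition Euler's totient φ(1023). φ is multiplicative, with φ(p^e) = p^e − p^(e−1). Factorise 1023 = 3 · 11 · 31. Then
  φ(1023) = (3 − 1) · (11 − 1) · (31 − 1) = 2 · 10 · 30 = 600.
So there are 600 such integers.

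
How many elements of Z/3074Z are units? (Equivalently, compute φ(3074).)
Z/3074Z has φ(3074) = 1456 units

An element a ∈ Z/3074Z is a unit iff gcd(a, 3074) = 1, so the number of units is φ(3074). φ is multiplicative, with φ(p^e) = p^e − p^(e−1). Factorise 3074 = 2 · 29 · 53. Then
  φ(3074) = (2 − 1) · (29 − 1) · (53 − 1) = 1 · 28 · 52 = 1456.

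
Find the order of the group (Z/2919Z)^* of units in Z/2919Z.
(Z/2919Z)^* consists of the classes a with gcd(a, 2919) = 1, so its order is φ(2919). φ is multiplicative, with φ(p^e) = p^e − p^(e−1). Factorise 2919 = 3 · 7 · 139. Then
  φ(2919) = (3 − 1) · (7 − 1) · (139 − 1) = 2 · 6 · 138 = 1656.
Thus |(Z/2919Z)^*| = 1656.

Final answer: |(Z/2919Z)^*| = 1656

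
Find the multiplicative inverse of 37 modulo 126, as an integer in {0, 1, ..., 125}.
Apply the extended Euclidean algorithm to (126, 37), tracking rows (r, s, t) with s·126 + t·37 = r. Each division r_prev = q·r_cur + r_new produces the new row as (previous row) − q·(current row):
  row A: (126, 1, 0)   [1·126 + 0·37 = 126]
  row B: (37, 0, 1)   [0·126 + 1·37 = 37]
  126 = 3·37 + 15   → row C = row A − 3·row B = (15, 1, −3)   [check: 1·126 − 3·37 = 15]
  37 = 2·15 + 7   → row D = row B − 2·row C = (7, −2, 7)   [check: −2·126 + 7·37 = 7]
  15 = 2·7 + 1   → row E = row C − 2·row D = (1, 5, −17)   [check: 5·126 − 17·37 = 1]
  7 = 7·1 + 0   → remainder 0, stop. gcd = 1 (last nonzero row E).
The gcd is 1, so 37 is invertible mod 126. The last nonzero row gives 5·126 − 17·37 = 1, so t = −17. So 37^(−1) ≡ −17 ≡ 109 (mod 126). Verify: 37 · 109 = 4033 ≡ 1 (mod 126). ✓

Final answer: 37^(−1) ≡ 109 (mod 126)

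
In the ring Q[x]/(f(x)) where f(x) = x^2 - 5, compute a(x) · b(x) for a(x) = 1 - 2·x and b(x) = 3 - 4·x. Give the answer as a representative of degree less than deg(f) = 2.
a · b ≡ 43 - 10·x (mod f(x))

First multiply in Q[x] without reducing: a · b = 8·x^2 - 10·x + 3. Now divide by f(x) = x^2 - 5, eliminating the leading term at each step:
  leading term 8·x^2: subtract (8)·f(x) = 8·x^2 - 40, leaving 43 - 10·x
The degree is now < 2, so this is the remainder. Hence a · b ≡ 43 - 10·x in Q[x]/(f).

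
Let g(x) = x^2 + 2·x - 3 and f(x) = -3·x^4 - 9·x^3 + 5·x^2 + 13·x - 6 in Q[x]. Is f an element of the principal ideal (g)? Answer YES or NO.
YES

In Q[x] the ideal (g) consists of all multiples of g, so f ∈ (g) iff g | f, i.e. iff the remainder of f on division by g is 0. Divide f by g (g is monic, so eliminate the leading term of the running remainder at each step):
  leading term -3·x^4: subtract (-3·x^2)·g(x) = -3·x^4 - 6·x^3 + 9·x^2, leaving -3·x^3 - 4·x^2 + 13·x - 6
  leading term -3·x^3: subtract (-3·x)·g(x) = -3·x^3 - 6·x^2 + 9·x, leaving 2·x^2 + 4·x - 6
  leading term 2·x^2: subtract (2)·g(x) = 2·x^2 + 4·x - 6, leaving 0
The remainder is 0, so f(x) = g(x) · h(x) with h(x) = -3·x^2 - 3·x + 2. Hence g | f, i.e. f ∈ (g).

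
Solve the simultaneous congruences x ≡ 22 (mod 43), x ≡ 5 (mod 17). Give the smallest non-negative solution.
x ≡ 22 (mod 731); the representative in [0, 731) is 22

The moduli 43, 17 are pairwise coprime, so by the CRT there is a unique solution mod 43·17 = 731.
Solve by successive substitution. Start with x ≡ 22 (mod 43).
  Combine with x ≡ 5 (mod 17): write x = 22 + 43·t and require 22 + 43·t ≡ 5 (mod 17), i.e. 43·t ≡ 5 − 22 ≡ 0 (mod 17). Since 43^(−1) ≡ 2 (mod 17) (43 ≡ 9 (mod 17)), t ≡ 2·0 ≡ 0 (mod 17). So x ≡ 22 + 43·0 = 22 (mod 731).
Unique solution in [0, 731): x = 22.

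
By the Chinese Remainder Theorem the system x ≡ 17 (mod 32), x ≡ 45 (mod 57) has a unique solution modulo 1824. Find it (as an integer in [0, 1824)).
The moduli 32, 57 are pairwise coprime, so by the CRT there is a unique solution mod 32·57 = 1824.
Solve by successive substitution. Start with x ≡ 17 (mod 32).
  Combine with x ≡ 45 (mod 57): write x = 17 + 32·t and require 17 + 32·t ≡ 45 (mod 57), i.e. 32·t ≡ 45 − 17 ≡ 28 (mod 57). Since 32^(−1) ≡ 41 (mod 57), t ≡ 41·28 ≡ 8 (mod 57). So x ≡ 17 + 32·8 = 273 (mod 1824).
Unique solution in [0, 1824): x = 273.

Final answer: x ≡ 273 (mod 1824); the representative in [0, 1824) is 273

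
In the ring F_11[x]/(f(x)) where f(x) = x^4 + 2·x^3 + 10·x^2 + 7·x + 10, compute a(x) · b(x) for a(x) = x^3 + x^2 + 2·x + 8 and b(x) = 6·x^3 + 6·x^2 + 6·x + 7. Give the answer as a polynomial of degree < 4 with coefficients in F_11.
a · b ≡ 4·x^3 + 4·x^2 + 6·x + 9 (mod f(x))

Multiply as integer polynomials: a · b = 6·x^6 + 12·x^5 + 24·x^4 + 73·x^3 + 67·x^2 + 62·x + 56. Reducing coefficients mod 11: a · b ≡ 6·x^6 + x^5 + 2·x^4 + 7·x^3 + x^2 + 7·x + 1. Now divide by f(x) = x^4 + 2·x^3 + 10·x^2 + 7·x + 10 in F_11[x], eliminating the leading term at each step:
  leading term 6·x^6: subtract (6·x^2)·f(x) = 6·x^6 + x^5 + 5·x^4 + 9·x^3 + 5·x^2, leaving 8·x^4 + 9·x^3 + 7·x^2 + 7·x + 1 (coefficients mod 11)
  leading term 8·x^4: subtract (8)·f(x) = 8·x^4 + 5·x^3 + 3·x^2 + x + 3, leaving 4·x^3 + 4·x^2 + 6·x + 9 (coefficients mod 11)
The degree is now < 4, so this is the remainder. Hence a · b ≡ 4·x^3 + 4·x^2 + 6·x + 9 in F_11[x]/(f).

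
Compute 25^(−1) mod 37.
25^(−1) ≡ 3 (mod 37)

Apply the extended Euclidean algorithm to (37, 25), tracking rows (r, s, t) with s·37 + t·25 = r. Each division r_prev = q·r_cur + r_new produces the new row as (previous row) − q·(current row):
  row A: (37, 1, 0)   [1·37 + 0·25 = 37]
  row B: (25, 0, 1)   [0·37 + 1·25 = 25]
  37 = 1·25 + 12   → row C = row A − 1·row B = (12, 1, −1)   [check: 1·37 − 1·25 = 12]
  25 = 2·12 + 1   → row D = row B − 2·row C = (1, −2, 3)   [check: −2·37 + 3·25 = 1]
  12 = 12·1 + 0   → remainder 0, stop. gcd = 1 (last nonzero row D).
The gcd is 1, so 25 is invertible mod 37. The last nonzero row gives −2·37 + 3·25 = 1, so t = 3. So 25^(−1) ≡ 3 (mod 37). Verify: 25 · 3 = 75 ≡ 1 (mod 37). ✓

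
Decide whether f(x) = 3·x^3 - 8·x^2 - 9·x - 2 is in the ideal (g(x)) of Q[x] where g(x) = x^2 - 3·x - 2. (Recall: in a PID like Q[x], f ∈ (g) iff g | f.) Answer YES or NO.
YES

In Q[x] the ideal (g) consists of all multiples of g, so f ∈ (g) iff g | f, i.e. iff the remainder of f on division by g is 0. Divide f by g (g is monic, so eliminate the leading term of the running remainder at each step):
  leading term 3·x^3: subtract (3·x)·g(x) = 3·x^3 - 9·x^2 - 6·x, leaving x^2 - 3·x - 2
  leading term x^2: subtract (1)·g(x) = x^2 - 3·x - 2, leaving 0
The remainder is 0, so f(x) = g(x) · h(x) with h(x) = 3·x + 1. Hence g | f, i.e. f ∈ (g).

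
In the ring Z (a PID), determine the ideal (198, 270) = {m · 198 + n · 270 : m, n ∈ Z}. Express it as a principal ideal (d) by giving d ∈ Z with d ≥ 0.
In the PID Z, (a, b) is generated by gcd(a, b). Compute gcd(270, 198) with the extended Euclidean algorithm, tracking rows (r, s, t) with s·270 + t·198 = r:
  row A: (270, 1, 0)   [1·270 + 0·198 = 270]
  row B: (198, 0, 1)   [0·270 + 1·198 = 198]
  270 = 1·198 + 72   → row C = row A − 1·row B = (72, 1, −1)   [check: 1·270 − 1·198 = 72]
  198 = 2·72 + 54   → row D = row B − 2·row C = (54, −2, 3)   [check: −2·270 + 3·198 = 54]
  72 = 1·54 + 18   → row E = row C − 1·row D = (18, 3, −4)   [check: 3·270 − 4·198 = 18]
  54 = 3·18 + 0   → remainder 0, stop. gcd = 18 (last nonzero row E).
So gcd(198, 270) = 18, with Bézout identity 3·270 − 4·198 = 18. Containment (⊇): the Bézout identity exhibits 18 as an element of (198, 270), giving (18) ⊆ (198, 270). Containment (⊆): since 18 | 198 and 18 | 270 (198 = 18·11, 270 = 18·15), every Z-linear combination of 198 and 270 is divisible by 18, so (198, 270) ⊆ (18). Therefore (198, 270) = (18), d = 18.

Final answer: (198, 270) = (18); d = 18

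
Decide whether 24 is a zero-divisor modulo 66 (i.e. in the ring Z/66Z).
gcd(24, 66) = 6 > 1, so 24 is not a unit in Z/66Z. In Z/nZ every nonzero non-unit is a zero-divisor: explicitly, take b = 66/gcd = 11 ≠ 0 (mod 66); then 24·11 = 264 = 4·66, i.e. 24·11 ≡ 0 (mod 66). So 24 is a zero-divisor.

Final answer: YES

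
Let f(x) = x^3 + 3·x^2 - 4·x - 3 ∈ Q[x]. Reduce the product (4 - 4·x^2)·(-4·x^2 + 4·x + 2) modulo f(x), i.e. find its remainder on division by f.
a · b ≡ 232·x^2 - 192·x - 184 (mod f(x))

First multiply in Q[x] without reducing: a · b = 16·x^4 - 16·x^3 - 24·x^2 + 16·x + 8. Now divide by f(x) = x^3 + 3·x^2 - 4·x - 3, eliminating the leading term at each step:
  leading term 16·x^4: subtract (16·x)·f(x) = 16·x^4 + 48·x^3 - 64·x^2 - 48·x, leaving -64·x^3 + 40·x^2 + 64·x + 8
  leading term -64·x^3: subtract (-64)·f(x) = -64·x^3 - 192·x^2 + 256·x + 192, leaving 232·x^2 - 192·x - 184
The degree is now < 3, so this is the remainder. Hence a · b ≡ 232·x^2 - 192·x - 184 in Q[x]/(f).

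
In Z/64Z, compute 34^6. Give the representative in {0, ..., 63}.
0

Use repeated squaring. Binary(6) = 110. Walk through the bits of the exponent 6 left-to-right: at each bit after the leading one, square the running value, then multiply by 34 if the bit is 1 (always reducing mod 64):
  bit 1 = 1 (leading): start with 34.
  bit 2 = 1: square 34^2 = 1156 ≡ 4; bit is 1, so multiply 4·34 = 136 ≡ 8 (mod 64).
  bit 3 = 0: square 8^2 = 64 ≡ 0 (mod 64).
Final value: 34^6 ≡ 0 (mod 64).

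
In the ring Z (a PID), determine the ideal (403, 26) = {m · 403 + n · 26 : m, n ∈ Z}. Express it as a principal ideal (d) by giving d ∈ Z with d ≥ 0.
(403, 26) = (13); d = 13

In the PID Z, (a, b) is generated by gcd(a, b). Compute gcd(403, 26) with the extended Euclidean algorithm, tracking rows (r, s, t) with s·403 + t·26 = r:
  row A: (403, 1, 0)   [1·403 + 0·26 = 403]
  row B: (26, 0, 1)   [0·403 + 1·26 = 26]
  403 = 15·26 + 13   → row C = row A − 15·row B = (13, 1, −15)   [check: 1·403 − 15·26 = 13]
  26 = 2·13 + 0   → remainder 0, stop. gcd = 13 (last nonzero row C).
So gcd(403, 26) = 13, with Bézout identity 1·403 − 15·26 = 13. Containment (⊇): the Bézout identity exhibits 13 as an element of (403, 26), giving (13) ⊆ (403, 26). Containment (⊆): since 13 | 403 and 13 | 26 (403 = 13·31, 26 = 13·2), every Z-linear combination of 403 and 26 is divisible by 13, so (403, 26) ⊆ (13). Therefore (403, 26) = (13), d = 13.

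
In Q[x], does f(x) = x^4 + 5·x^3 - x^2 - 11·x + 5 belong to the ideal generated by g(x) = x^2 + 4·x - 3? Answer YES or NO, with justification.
NO

In Q[x] the ideal (g) consists of all multiples of g, so f ∈ (g) iff g | f, i.e. iff the remainder of f on division by g is 0. Divide f by g (g is monic, so eliminate the leading term of the running remainder at each step):
  leading term x^4: subtract (x^2)·g(x) = x^4 + 4·x^3 - 3·x^2, leaving x^3 + 2·x^2 - 11·x + 5
  leading term x^3: subtract (x)·g(x) = x^3 + 4·x^2 - 3·x, leaving -2·x^2 - 8·x + 5
  leading term -2·x^2: subtract (-2)·g(x) = -2·x^2 - 8·x + 6, leaving -1
The remainder r(x) = -1 ≠ 0 (and deg r < deg g), so g ∤ f, i.e. f ∉ (g).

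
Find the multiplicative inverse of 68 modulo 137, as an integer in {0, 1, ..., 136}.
Apply the extended Euclidean algorithm to (137, 68), tracking rows (r, s, t) with s·137 + t·68 = r. Each division r_prev = q·r_cur + r_new produces the new row as (previous row) − q·(current row):
  row A: (137, 1, 0)   [1·137 + 0·68 = 137]
  row B: (68, 0, 1)   [0·137 + 1·68 = 68]
  137 = 2·68 + 1   → row C = row A − 2·row B = (1, 1, −2)   [check: 1·137 − 2·68 = 1]
  68 = 68·1 + 0   → remainder 0, stop. gcd = 1 (last nonzero row C).
The gcd is 1, so 68 is invertible mod 137. The last nonzero row gives 1·137 − 2·68 = 1, so t = −2. So 68^(−1) ≡ −2 ≡ 135 (mod 137). Verify: 68 · 135 = 9180 ≡ 1 (mod 137). ✓

Final answer: 68^(−1) ≡ 135 (mod 137)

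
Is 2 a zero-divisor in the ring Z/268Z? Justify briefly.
gcd(2, 268) = 2 > 1, so 2 is not a unit in Z/268Z. In Z/nZ every nonzero non-unit is a zero-divisor: explicitly, take b = 268/gcd = 134 ≠ 0 (mod 268); then 2·134 = 268 = 1·268, i.e. 2·134 ≡ 0 (mod 268). So 2 is a zero-divisor.

Final answer: YES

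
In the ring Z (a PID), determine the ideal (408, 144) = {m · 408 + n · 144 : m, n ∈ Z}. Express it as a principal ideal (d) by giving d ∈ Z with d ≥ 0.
(408, 144) = (24); d = 24

In the PID Z, (a, b) is generated by gcd(a, b). Compute gcd(408, 144) with the extended Euclidean algorithm, tracking rows (r, s, t) with s·408 + t·144 = r:
  row A: (408, 1, 0)   [1·408 + 0·144 = 408]
  row B: (144, 0, 1)   [0·408 + 1·144 = 144]
  408 = 2·144 + 120   → row C = row A − 2·row B = (120, 1, −2)   [check: 1·408 − 2·144 = 120]
  144 = 1·120 + 24   → row D = row B − 1·row C = (24, −1, 3)   [check: −1·408 + 3·144 = 24]
  120 = 5·24 + 0   → remainder 0, stop. gcd = 24 (last nonzero row D).
So gcd(408, 144) = 24, with Bézout identity −1·408 + 3·144 = 24. Containment (⊇): the Bézout identity exhibits 24 as an element of (408, 144), giving (24) ⊆ (408, 144). Containment (⊆): since 24 | 408 and 24 | 144 (408 = 24·17, 144 = 24·6), every Z-linear combination of 408 and 144 is divisible by 24, so (408, 144) ⊆ (24). Therefore (408, 144) = (24), d = 24.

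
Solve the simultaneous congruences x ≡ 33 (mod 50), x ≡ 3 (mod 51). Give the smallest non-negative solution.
The moduli 50, 51 are pairwise coprime, so by the CRT there is a unique solution mod 50·51 = 2550.
Solve by successive substitution. Start with x ≡ 33 (mod 50).
  Combine with x ≡ 3 (mod 51): write x = 33 + 50·t and require 33 + 50·t ≡ 3 (mod 51), i.e. 50·t ≡ 3 − 33 ≡ 21 (mod 51). Since 50^(−1) ≡ 50 (mod 51), t ≡ 50·21 ≡ 30 (mod 51). So x ≡ 33 + 50·30 = 1533 (mod 2550).
Unique solution in [0, 2550): x = 1533.

Final answer: x ≡ 1533 (mod 2550); the representative in [0, 2550) is 1533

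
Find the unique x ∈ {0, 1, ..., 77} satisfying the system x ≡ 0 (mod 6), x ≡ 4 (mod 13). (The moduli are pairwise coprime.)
x ≡ 30 (mod 78); the representative in [0, 78) is 30

The moduli 6, 13 are pairwise coprime, so by the CRT there is a unique solution mod 6·13 = 78.
Solve by successive substitution. Start with x ≡ 0 (mod 6).
  Combine with x ≡ 4 (mod 13): write x = 6·t and require 6·t ≡ 4 (mod 13). Since 6^(−1) ≡ 11 (mod 13), t ≡ 11·4 ≡ 5 (mod 13). So x ≡ 6·5 = 30 (mod 78).
Unique solution in [0, 78): x = 30.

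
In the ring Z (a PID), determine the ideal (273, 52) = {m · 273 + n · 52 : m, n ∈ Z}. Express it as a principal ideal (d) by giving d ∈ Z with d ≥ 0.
In the PID Z, (a, b) is generated by gcd(a, b). Compute gcd(273, 52) with the extended Euclidean algorithm, tracking rows (r, s, t) with s·273 + t·52 = r:
  row A: (273, 1, 0)   [1·273 + 0·52 = 273]
  row B: (52, 0, 1)   [0·273 + 1·52 = 52]
  273 = 5·52 + 13   → row C = row A − 5·row B = (13, 1, −5)   [check: 1·273 − 5·52 = 13]
  52 = 4·13 + 0   → remainder 0, stop. gcd = 13 (last nonzero row C).
So gcd(273, 52) = 13, with Bézout identity 1·273 − 5·52 = 13. Containment (⊇): the Bézout identity exhibits 13 as an element of (273, 52), giving (13) ⊆ (273, 52). Containment (⊆): since 13 | 273 and 13 | 52 (273 = 13·21, 52 = 13·4), every Z-linear combination of 273 and 52 is divisible by 13, so (273, 52) ⊆ (13). Therefore (273, 52) = (13), d = 13.

Final answer: (273, 52) = (13); d = 13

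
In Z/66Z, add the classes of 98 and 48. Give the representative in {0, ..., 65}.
14

Reduce the summands first: 98 ≡ 32 (mod 66), so 98 + 48 ≡ 32 + 48 (mod 66). 32 + 48 = 80; 80 = 1·66 + 14, so (98 + 48) mod 66 = 14.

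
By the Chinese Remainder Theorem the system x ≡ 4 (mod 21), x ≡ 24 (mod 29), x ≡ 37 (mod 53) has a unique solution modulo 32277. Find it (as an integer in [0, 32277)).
The moduli 21, 29, 53 are pairwise coprime, so by the CRT there is a unique solution mod 21·29·53 = 32277.
Solve by successive substitution. Start with x ≡ 4 (mod 21).
  Combine with x ≡ 24 (mod 29): write x = 4 + 21·t and require 4 + 21·t ≡ 24 (mod 29), i.e. 21·t ≡ 24 − 4 ≡ 20 (mod 29). Since 21^(−1) ≡ 18 (mod 29), t ≡ 18·20 ≡ 12 (mod 29). So x ≡ 4 + 21·12 = 256 (mod 609).
  Combine with x ≡ 37 (mod 53): write x = 256 + 609·t and require 256 + 609·t ≡ 37 (mod 53), i.e. 609·t ≡ 37 − 256 ≡ 46 (mod 53). Since 609^(−1) ≡ 51 (mod 53) (609 ≡ 26 (mod 53)), t ≡ 51·46 ≡ 14 (mod 53). So x ≡ 256 + 609·14 = 8782 (mod 32277).
Unique solution in [0, 32277): x = 8782.

Final answer: x ≡ 8782 (mod 32277); the representative in [0, 32277) is 8782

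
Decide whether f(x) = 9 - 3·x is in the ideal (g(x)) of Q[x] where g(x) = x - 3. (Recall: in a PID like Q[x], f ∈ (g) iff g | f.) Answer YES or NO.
YES

In Q[x] the ideal (g) consists of all multiples of g, so f ∈ (g) iff g | f, i.e. iff the remainder of f on division by g is 0. Divide f by g (g is monic, so eliminate the leading term of the running remainder at each step):
  leading term -3·x: subtract (-3)·g(x) = 9 - 3·x, leaving 0
The remainder is 0, so f(x) = g(x) · h(x) with h(x) = -3. Hence g | f, i.e. f ∈ (g).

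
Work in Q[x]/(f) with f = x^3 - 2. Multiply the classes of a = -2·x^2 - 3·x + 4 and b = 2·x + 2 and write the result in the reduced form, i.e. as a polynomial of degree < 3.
First multiply in Q[x] without reducing: a · b = -4·x^3 - 10·x^2 + 2·x + 8. Now divide by f(x) = x^3 - 2, eliminating the leading term at each step:
  leading term -4·x^3: subtract (-4)·f(x) = 8 - 4·x^3, leaving -10·x^2 + 2·x
The degree is now < 3, so this is the remainder. Hence a · b ≡ -10·x^2 + 2·x in Q[x]/(f).

Final answer: a · b ≡ -10·x^2 + 2·x (mod f(x))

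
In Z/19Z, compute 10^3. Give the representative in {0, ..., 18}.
Use repeated squaring. Binary(3) = 11. Walk through the bits of the exponent 3 left-to-right: at each bit after the leading one, square the running value, then multiply by 10 if the bit is 1 (always reducing mod 19):
  bit 1 = 1 (leading): start with 10.
  bit 2 = 1: square 10^2 = 100 ≡ 5; bit is 1, so multiply 5·10 = 50 ≡ 12 (mod 19).
Final value: 10^3 ≡ 12 (mod 19).

Final answer: 12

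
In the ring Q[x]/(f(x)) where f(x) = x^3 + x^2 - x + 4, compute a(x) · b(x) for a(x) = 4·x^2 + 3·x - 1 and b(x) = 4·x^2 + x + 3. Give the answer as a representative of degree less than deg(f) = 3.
a · b ≡ 27·x^2 - 56·x - 3 (mod f(x))

First multiply in Q[x] without reducing: a · b = 16·x^4 + 16·x^3 + 11·x^2 + 8·x - 3. Now divide by f(x) = x^3 + x^2 - x + 4, eliminating the leading term at each step:
  leading term 16·x^4: subtract (16·x)·f(x) = 16·x^4 + 16·x^3 - 16·x^2 + 64·x, leaving 27·x^2 - 56·x - 3
The degree is now < 3, so this is the remainder. Hence a · b ≡ 27·x^2 - 56·x - 3 in Q[x]/(f).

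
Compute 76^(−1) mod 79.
76^(−1) ≡ 26 (mod 79)

Apply the extended Euclidean algorithm to (79, 76), tracking rows (r, s, t) with s·79 + t·76 = r. Each division r_prev = q·r_cur + r_new produces the new row as (previous row) − q·(current row):
  row A: (79, 1, 0)   [1·79 + 0·76 = 79]
  row B: (76, 0, 1)   [0·79 + 1·76 = 76]
  79 = 1·76 + 3   → row C = row A − 1·row B = (3, 1, −1)   [check: 1·79 − 1·76 = 3]
  76 = 25·3 + 1   → row D = row B − 25·row C = (1, −25, 26)   [check: −25·79 + 26·76 = 1]
  3 = 3·1 + 0   → remainder 0, stop. gcd = 1 (last nonzero row D).
The gcd is 1, so 76 is invertible mod 79. The last nonzero row gives −25·79 + 26·76 = 1, so t = 26. So 76^(−1) ≡ 26 (mod 79). Verify: 76 · 26 = 1976 ≡ 1 (mod 79). ✓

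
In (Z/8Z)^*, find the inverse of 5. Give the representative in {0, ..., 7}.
Apply the extended Euclidean algorithm to (8, 5), tracking rows (r, s, t) with s·8 + t·5 = r. Each division r_prev = q·r_cur + r_new produces the new row as (previous row) − q·(current row):
  row A: (8, 1, 0)   [1·8 + 0·5 = 8]
  row B: (5, 0, 1)   [0·8 + 1·5 = 5]
  8 = 1·5 + 3   → row C = row A − 1·row B = (3, 1, −1)   [check: 1·8 − 1·5 = 3]
  5 = 1·3 + 2   → row D = row B − 1·row C = (2, −1, 2)   [check: −1·8 + 2·5 = 2]
  3 = 1·2 + 1   → row E = row C − 1·row D = (1, 2, −3)   [check: 2·8 − 3·5 = 1]
  2 = 2·1 + 0   → remainder 0, stop. gcd = 1 (last nonzero row E).
The gcd is 1, so 5 is invertible mod 8. The last nonzero row gives 2·8 − 3·5 = 1, so t = −3. So 5^(−1) ≡ −3 ≡ 5 (mod 8). Verify: 5 · 5 = 25 ≡ 1 (mod 8). ✓

Final answer: 5^(−1) ≡ 5 (mod 8)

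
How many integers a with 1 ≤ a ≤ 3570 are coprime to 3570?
768

The number of a ∈ {1, ..., 3570} with gcd(a, 3570) = 1 is by definition Euler's totient φ(3570). φ is multiplicative, with φ(p^e) = p^e − p^(e−1). Factorise 3570 = 2 · 3 · 5 · 7 · 17. Then
  φ(3570) = (2 − 1) · (3 − 1) · (5 − 1) · (7 − 1) · (17 − 1) = 1 · 2 · 4 · 6 · 16 = 768.
So there are 768 such integers.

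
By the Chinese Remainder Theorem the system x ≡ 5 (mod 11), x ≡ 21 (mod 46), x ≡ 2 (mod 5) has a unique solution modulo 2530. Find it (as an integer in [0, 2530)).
x ≡ 1677 (mod 2530); the representative in [0, 2530) is 1677

The moduli 11, 46, 5 are pairwise coprime, so by the CRT there is a unique solution mod 11·46·5 = 2530.
Solve by successive substitution. Start with x ≡ 5 (mod 11).
  Combine with x ≡ 21 (mod 46): write x = 5 + 11·t and require 5 + 11·t ≡ 21 (mod 46), i.e. 11·t ≡ 21 − 5 ≡ 16 (mod 46). Since 11^(−1) ≡ 21 (mod 46), t ≡ 21·16 ≡ 14 (mod 46). So x ≡ 5 + 11·14 = 159 (mod 506).
  Combine with x ≡ 2 (mod 5): write x = 159 + 506·t and require 159 + 506·t ≡ 2 (mod 5), i.e. 506·t ≡ 2 − 159 ≡ 3 (mod 5). Since 506^(−1) ≡ 1 (mod 5) (506 ≡ 1 (mod 5)), t ≡ 1·3 ≡ 3 (mod 5). So x ≡ 159 + 506·3 = 1677 (mod 2530).
Unique solution in [0, 2530): x = 1677.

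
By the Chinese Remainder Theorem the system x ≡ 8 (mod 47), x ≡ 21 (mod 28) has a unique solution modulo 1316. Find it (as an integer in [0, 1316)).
x ≡ 525 (mod 1316); the representative in [0, 1316) is 525

The moduli 47, 28 are pairwise coprime, so by the CRT there is a unique solution mod 47·28 = 1316.
Solve by successive substitution. Start with x ≡ 8 (mod 47).
  Combine with x ≡ 21 (mod 28): write x = 8 + 47·t and require 8 + 47·t ≡ 21 (mod 28), i.e. 47·t ≡ 21 − 8 ≡ 13 (mod 28). Since 47^(−1) ≡ 3 (mod 28) (47 ≡ 19 (mod 28)), t ≡ 3·13 ≡ 11 (mod 28). So x ≡ 8 + 47·11 = 525 (mod 1316).
Unique solution in [0, 1316): x = 525.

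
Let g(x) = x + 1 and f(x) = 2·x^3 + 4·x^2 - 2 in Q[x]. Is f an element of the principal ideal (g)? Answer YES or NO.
YES

In Q[x] the ideal (g) consists of all multiples of g, so f ∈ (g) iff g | f, i.e. iff the remainder of f on division by g is 0. Divide f by g (g is monic, so eliminate the leading term of the running remainder at each step):
  leading term 2·x^3: subtract (2·x^2)·g(x) = 2·x^3 + 2·x^2, leaving 2·x^2 - 2
  leading term 2·x^2: subtract (2·x)·g(x) = 2·x^2 + 2·x, leaving -2·x - 2
  leading term -2·x: subtract (-2)·g(x) = -2·x - 2, leaving 0
The remainder is 0, so f(x) = g(x) · h(x) with h(x) = 2·x^2 + 2·x - 2. Hence g | f, i.e. f ∈ (g).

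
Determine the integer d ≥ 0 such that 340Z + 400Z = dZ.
In the PID Z, (a, b) is generated by gcd(a, b). Compute gcd(400, 340) with the extended Euclidean algorithm, tracking rows (r, s, t) with s·400 + t·340 = r:
  row A: (400, 1, 0)   [1·400 + 0·340 = 400]
  row B: (340, 0, 1)   [0·400 + 1·340 = 340]
  400 = 1·340 + 60   → row C = row A − 1·row B = (60, 1, −1)   [check: 1·400 − 1·340 = 60]
  340 = 5·60 + 40   → row D = row B − 5·row C = (40, −5, 6)   [check: −5·400 + 6·340 = 40]
  60 = 1·40 + 20   → row E = row C − 1·row D = (20, 6, −7)   [check: 6·400 − 7·340 = 20]
  40 = 2·20 + 0   → remainder 0, stop. gcd = 20 (last nonzero row E).
So gcd(340, 400) = 20, with Bézout identity 6·400 − 7·340 = 20. Containment (⊇): the Bézout identity exhibits 20 as an element of (340, 400), giving (20) ⊆ (340, 400). Containment (⊆): since 20 | 340 and 20 | 400 (340 = 20·17, 400 = 20·20), every Z-linear combination of 340 and 400 is divisible by 20, so (340, 400) ⊆ (20). Therefore (340, 400) = (20), d = 20.

Final answer: (340, 400) = (20); d = 20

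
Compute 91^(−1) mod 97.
91^(−1) ≡ 16 (mod 97)

Apply the extended Euclidean algorithm to (97, 91), tracking rows (r, s, t) with s·97 + t·91 = r. Each division r_prev = q·r_cur + r_new produces the new row as (previous row) − q·(current row):
  row A: (97, 1, 0)   [1·97 + 0·91 = 97]
  row B: (91, 0, 1)   [0·97 + 1·91 = 91]
  97 = 1·91 + 6   → row C = row A − 1·row B = (6, 1, −1)   [check: 1·97 − 1·91 = 6]
  91 = 15·6 + 1   → row D = row B − 15·row C = (1, −15, 16)   [check: −15·97 + 16·91 = 1]
  6 = 6·1 + 0   → remainder 0, stop. gcd = 1 (last nonzero row D).
The gcd is 1, so 91 is invertible mod 97. The last nonzero row gives −15·97 + 16·91 = 1, so t = 16. So 91^(−1) ≡ 16 (mod 97). Verify: 91 · 16 = 1456 ≡ 1 (mod 97). ✓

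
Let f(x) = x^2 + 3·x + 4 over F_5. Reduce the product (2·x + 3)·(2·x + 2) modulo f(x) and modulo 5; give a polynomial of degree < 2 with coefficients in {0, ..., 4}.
Multiply as integer polynomials: a · b = 4·x^2 + 10·x + 6. Reducing coefficients mod 5: a · b ≡ 4·x^2 + 1. Now divide by f(x) = x^2 + 3·x + 4 in F_5[x], eliminating the leading term at each step:
  leading term 4·x^2: subtract (4)·f(x) = 4·x^2 + 2·x + 1, leaving 3·x (coefficients mod 5)
The degree is now < 2, so this is the remainder. Hence a · b ≡ 3·x in F_5[x]/(f).

Final answer: a · b ≡ 3·x (mod f(x))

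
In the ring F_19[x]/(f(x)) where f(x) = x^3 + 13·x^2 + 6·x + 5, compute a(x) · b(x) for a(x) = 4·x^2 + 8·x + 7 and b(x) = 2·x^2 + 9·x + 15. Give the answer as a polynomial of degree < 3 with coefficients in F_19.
a · b ≡ 14·x^2 + 18·x + 4 (mod f(x))

Multiply as integer polynomials: a · b = 8·x^4 + 52·x^3 + 146·x^2 + 183·x + 105. Reducing coefficients mod 19: a · b ≡ 8·x^4 + 14·x^3 + 13·x^2 + 12·x + 10. Now divide by f(x) = x^3 + 13·x^2 + 6·x + 5 in F_19[x], eliminating the leading term at each step:
  leading term 8·x^4: subtract (8·x)·f(x) = 8·x^4 + 9·x^3 + 10·x^2 + 2·x, leaving 5·x^3 + 3·x^2 + 10·x + 10 (coefficients mod 19)
  leading term 5·x^3: subtract (5)·f(x) = 5·x^3 + 8·x^2 + 11·x + 6, leaving 14·x^2 + 18·x + 4 (coefficients mod 19)
The degree is now < 3, so this is the remainder. Hence a · b ≡ 14·x^2 + 18·x + 4 in F_19[x]/(f).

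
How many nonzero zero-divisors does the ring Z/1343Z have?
In Z/1343Z each nonzero element is either a unit (gcd with 1343 is 1) or a zero-divisor (gcd > 1). The number of units is φ(1343): factorise 1343 = 17 · 79, so φ(1343) = (17 − 1) · (79 − 1) = 16 · 78 = 1248. The nonzero elements number 1343 − 1 = 1342. Hence the nonzero zero-divisors number 1342 − 1248 = 94.

Final answer: Z/1343Z has 94 nonzero zero-divisors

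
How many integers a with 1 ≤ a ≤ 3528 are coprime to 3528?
The number of a ∈ {1, ..., 3528} with gcd(a, 3528) = 1 is by definition Euler's totient φ(3528). φ is multiplicative, with φ(p^e) = p^e − p^(e−1). Factorise 3528 = 2^3 · 3^2 · 7^2. Then
  φ(3528) = (2^3 − 2^2) · (3^2 − 3^1) · (7^2 − 7^1) = 4 · 6 · 42 = 1008.
So there are 1008 such integers.

Final answer: 1008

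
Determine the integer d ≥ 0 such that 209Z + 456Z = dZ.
In the PID Z, (a, b) is generated by gcd(a, b). Compute gcd(456, 209) with the extended Euclidean algorithm, tracking rows (r, s, t) with s·456 + t·209 = r:
  row A: (456, 1, 0)   [1·456 + 0·209 = 456]
  row B: (209, 0, 1)   [0·456 + 1·209 = 209]
  456 = 2·209 + 38   → row C = row A − 2·row B = (38, 1, −2)   [check: 1·456 − 2·209 = 38]
  209 = 5·38 + 19   → row D = row B − 5·row C = (19, −5, 11)   [check: −5·456 + 11·209 = 19]
  38 = 2·19 + 0   → remainder 0, stop. gcd = 19 (last nonzero row D).
So gcd(209, 456) = 19, with Bézout identity −5·456 + 11·209 = 19. Containment (⊇): the Bézout identity exhibits 19 as an element of (209, 456), giving (19) ⊆ (209, 456). Containment (⊆): since 19 | 209 and 19 | 456 (209 = 19·11, 456 = 19·24), every Z-linear combination of 209 and 456 is divisible by 19, so (209, 456) ⊆ (19). Therefore (209, 456) = (19), d = 19.

Final answer: (209, 456) = (19); d = 19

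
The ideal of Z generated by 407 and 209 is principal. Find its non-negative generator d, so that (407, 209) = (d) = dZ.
In the PID Z, (a, b) is generated by gcd(a, b). Compute gcd(407, 209) with the extended Euclidean algorithm, tracking rows (r, s, t) with s·407 + t·209 = r:
  row A: (407, 1, 0)   [1·407 + 0·209 = 407]
  row B: (209, 0, 1)   [0·407 + 1·209 = 209]
  407 = 1·209 + 198   → row C = row A − 1·row B = (198, 1, −1)   [check: 1·407 − 1·209 = 198]
  209 = 1·198 + 11   → row D = row B − 1·row C = (11, −1, 2)   [check: −1·407 + 2·209 = 11]
  198 = 18·11 + 0   → remainder 0, stop. gcd = 11 (last nonzero row D).
So gcd(407, 209) = 11, with Bézout identity −1·407 + 2·209 = 11. Containment (⊇): the Bézout identity exhibits 11 as an element of (407, 209), giving (11) ⊆ (407, 209). Containment (⊆): since 11 | 407 and 11 | 209 (407 = 11·37, 209 = 11·19), every Z-linear combination of 407 and 209 is divisible by 11, so (407, 209) ⊆ (11). Therefore (407, 209) = (11), d = 11.

Final answer: (407, 209) = (11); d = 11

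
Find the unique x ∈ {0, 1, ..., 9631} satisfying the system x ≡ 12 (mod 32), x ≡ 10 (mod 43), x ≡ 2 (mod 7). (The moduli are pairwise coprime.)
x ≡ 268 (mod 9632); the representative in [0, 9632) is 268

The moduli 32, 43, 7 are pairwise coprime, so by the CRT there is a unique solution mod 32·43·7 = 9632.
Solve by successive substitution. Start with x ≡ 12 (mod 32).
  Combine with x ≡ 10 (mod 43): write x = 12 + 32·t and require 12 + 32·t ≡ 10 (mod 43), i.e. 32·t ≡ 10 − 12 ≡ 41 (mod 43). Since 32^(−1) ≡ 39 (mod 43), t ≡ 39·41 ≡ 8 (mod 43). So x ≡ 12 + 32·8 = 268 (mod 1376).
  Combine with x ≡ 2 (mod 7): write x = 268 + 1376·t and require 268 + 1376·t ≡ 2 (mod 7), i.e. 1376·t ≡ 2 − 268 ≡ 0 (mod 7). Since 1376^(−1) ≡ 2 (mod 7) (1376 ≡ 4 (mod 7)), t ≡ 2·0 ≡ 0 (mod 7). So x ≡ 268 + 1376·0 = 268 (mod 9632).
Unique solution in [0, 9632): x = 268.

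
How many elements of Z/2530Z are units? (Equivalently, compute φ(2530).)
An element a ∈ Z/2530Z is a unit iff gcd(a, 2530) = 1, so the number of units is φ(2530). φ is multiplicative, with φ(p^e) = p^e − p^(e−1). Factorise 2530 = 2 · 5 · 11 · 23. Then
  φ(2530) = (2 − 1) · (5 − 1) · (11 − 1) · (23 − 1) = 1 · 4 · 10 · 22 = 880.

Final answer: Z/2530Z has φ(2530) = 880 units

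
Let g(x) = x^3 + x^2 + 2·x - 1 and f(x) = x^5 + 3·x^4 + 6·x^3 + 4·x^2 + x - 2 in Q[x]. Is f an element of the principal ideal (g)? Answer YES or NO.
NO

In Q[x] the ideal (g) consists of all multiples of g, so f ∈ (g) iff g | f, i.e. iff the remainder of f on division by g is 0. Divide f by g (g is monic, so eliminate the leading term of the running remainder at each step):
  leading term x^5: subtract (x^2)·g(x) = x^5 + x^4 + 2·x^3 - x^2, leaving 2·x^4 + 4·x^3 + 5·x^2 + x - 2
  leading term 2·x^4: subtract (2·x)·g(x) = 2·x^4 + 2·x^3 + 4·x^2 - 2·x, leaving 2·x^3 + x^2 + 3·x - 2
  leading term 2·x^3: subtract (2)·g(x) = 2·x^3 + 2·x^2 + 4·x - 2, leaving -x^2 - x
The remainder r(x) = -x^2 - x ≠ 0 (and deg r < deg g), so g ∤ f, i.e. f ∉ (g).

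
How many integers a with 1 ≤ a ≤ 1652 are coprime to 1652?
696

The number of a ∈ {1, ..., 1652} with gcd(a, 1652) = 1 is by definition Euler's totient φ(1652). φ is multiplicative, with φ(p^e) = p^e − p^(e−1). Factorise 1652 = 2^2 · 7 · 59. Then
  φ(1652) = (2^2 − 2^1) · (7 − 1) · (59 − 1) = 2 · 6 · 58 = 696.
So there are 696 such integers.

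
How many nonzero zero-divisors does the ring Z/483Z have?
In Z/483Z each nonzero element is either a unit (gcd with 483 is 1) or a zero-divisor (gcd > 1). The number of units is φ(483): factorise 483 = 3 · 7 · 23, so φ(483) = (3 − 1) · (7 − 1) · (23 − 1) = 2 · 6 · 22 = 264. The nonzero elements number 483 − 1 = 482. Hence the nonzero zero-divisors number 482 − 264 = 218.

Final answer: Z/483Z has 218 nonzero zero-divisors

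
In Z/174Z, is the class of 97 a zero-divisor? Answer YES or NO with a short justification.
NO

gcd(97, 174) = 1, so 97 is a unit in Z/174Z (it has a multiplicative inverse). A unit cannot be a zero-divisor: if 97·b ≡ 0 then multiplying both sides by 97^(−1) gives b ≡ 0. So 97 is not a zero-divisor.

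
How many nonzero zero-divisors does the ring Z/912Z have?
In Z/912Z each nonzero element is either a unit (gcd with 912 is 1) or a zero-divisor (gcd > 1). The number of units is φ(912): factorise 912 = 2^4 · 3 · 19, so φ(912) = (2^4 − 2^3) · (3 − 1) · (19 − 1) = 8 · 2 · 18 = 288. The nonzero elements number 912 − 1 = 911. Hence the nonzero zero-divisors number 911 − 288 = 623.

Final answer: Z/912Z has 623 nonzero zero-divisors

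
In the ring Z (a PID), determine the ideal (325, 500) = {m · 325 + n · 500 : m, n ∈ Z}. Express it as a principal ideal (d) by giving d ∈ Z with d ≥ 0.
(325, 500) = (25); d = 25

In the PID Z, (a, b) is generated by gcd(a, b). Compute gcd(500, 325) with the extended Euclidean algorithm, tracking rows (r, s, t) with s·500 + t·325 = r:
  row A: (500, 1, 0)   [1·500 + 0·325 = 500]
  row B: (325, 0, 1)   [0·500 + 1·325 = 325]
  500 = 1·325 + 175   → row C = row A − 1·row B = (175, 1, −1)   [check: 1·500 − 1·325 = 175]
  325 = 1·175 + 150   → row D = row B − 1·row C = (150, −1, 2)   [check: −1·500 + 2·325 = 150]
  175 = 1·150 + 25   → row E = row C − 1·row D = (25, 2, −3)   [check: 2·500 − 3·325 = 25]
  150 = 6·25 + 0   → remainder 0, stop. gcd = 25 (last nonzero row E).
So gcd(325, 500) = 25, with Bézout identity 2·500 − 3·325 = 25. Containment (⊇): the Bézout identity exhibits 25 as an element of (325, 500), giving (25) ⊆ (325, 500). Containment (⊆): since 25 | 325 and 25 | 500 (325 = 25·13, 500 = 25·20), every Z-linear combination of 325 and 500 is divisible by 25, so (325, 500) ⊆ (25). Therefore (325, 500) = (25), d = 25.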